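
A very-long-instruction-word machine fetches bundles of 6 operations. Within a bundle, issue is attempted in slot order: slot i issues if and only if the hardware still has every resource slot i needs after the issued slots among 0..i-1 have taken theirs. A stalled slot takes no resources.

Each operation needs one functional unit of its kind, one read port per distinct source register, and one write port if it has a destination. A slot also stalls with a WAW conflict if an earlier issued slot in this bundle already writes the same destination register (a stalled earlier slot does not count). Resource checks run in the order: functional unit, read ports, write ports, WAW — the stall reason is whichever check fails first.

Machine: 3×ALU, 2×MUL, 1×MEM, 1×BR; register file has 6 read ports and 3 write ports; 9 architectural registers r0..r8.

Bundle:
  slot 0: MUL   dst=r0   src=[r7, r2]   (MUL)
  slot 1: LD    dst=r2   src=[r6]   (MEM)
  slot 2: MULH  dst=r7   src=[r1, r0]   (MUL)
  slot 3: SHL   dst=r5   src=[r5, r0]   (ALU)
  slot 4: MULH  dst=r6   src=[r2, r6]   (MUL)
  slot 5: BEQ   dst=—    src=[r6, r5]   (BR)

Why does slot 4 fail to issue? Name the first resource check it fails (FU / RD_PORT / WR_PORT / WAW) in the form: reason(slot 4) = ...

[0] MUL needs rd=2 wr=1: ok; after: ALU=3 MUL=1 MEM=1 BR=1, R=4, W=2
[1] MEM needs rd=1 wr=1: ok; after: ALU=3 MUL=1 MEM=0 BR=1, R=3, W=1
[2] MUL needs rd=2 wr=1: ok; after: ALU=3 MUL=0 MEM=0 BR=1, R=1, W=0
[3] ALU needs rd=2 wr=1: RD_PORT; after: ALU=3 MUL=0 MEM=0 BR=1, R=1, W=0
[4] MUL needs rd=2 wr=1: FU; after: ALU=3 MUL=0 MEM=0 BR=1, R=1, W=0
[5] BR needs rd=2 wr=0: RD_PORT; after: ALU=3 MUL=0 MEM=0 BR=1, R=1, W=0

reason(slot 4) = FU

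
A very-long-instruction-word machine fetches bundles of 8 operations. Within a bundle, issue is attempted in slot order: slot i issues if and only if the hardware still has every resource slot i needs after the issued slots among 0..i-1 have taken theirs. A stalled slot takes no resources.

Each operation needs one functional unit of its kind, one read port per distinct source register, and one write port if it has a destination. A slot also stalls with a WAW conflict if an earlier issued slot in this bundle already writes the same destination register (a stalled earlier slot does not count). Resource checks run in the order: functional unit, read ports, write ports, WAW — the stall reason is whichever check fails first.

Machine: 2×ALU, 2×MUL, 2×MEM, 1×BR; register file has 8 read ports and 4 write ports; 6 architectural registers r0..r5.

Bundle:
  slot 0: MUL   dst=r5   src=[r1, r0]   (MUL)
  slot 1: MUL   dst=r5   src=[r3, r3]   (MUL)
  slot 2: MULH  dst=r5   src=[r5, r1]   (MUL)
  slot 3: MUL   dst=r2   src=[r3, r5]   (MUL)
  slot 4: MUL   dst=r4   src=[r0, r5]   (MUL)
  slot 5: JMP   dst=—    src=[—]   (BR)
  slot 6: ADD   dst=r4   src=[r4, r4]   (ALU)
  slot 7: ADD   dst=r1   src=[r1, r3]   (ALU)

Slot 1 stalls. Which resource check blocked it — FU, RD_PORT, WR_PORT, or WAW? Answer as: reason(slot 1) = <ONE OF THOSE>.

reason(slot 1) = WAW

slot 0 (MUL): ISSUE — free A2,Mu1,Ld2,B1 rp6 wp3
slot 1 (MUL): stall WAW — free A2,Mu1,Ld2,B1 rp6 wp3
slot 2 (MUL): stall WAW — free A2,Mu1,Ld2,B1 rp6 wp3
slot 3 (MUL): ISSUE — free A2,Mu0,Ld2,B1 rp4 wp2
slot 4 (MUL): stall FU — free A2,Mu0,Ld2,B1 rp4 wp2
slot 5 (BR): ISSUE — free A2,Mu0,Ld2,B0 rp4 wp2
slot 6 (ALU): ISSUE — free A1,Mu0,Ld2,B0 rp3 wp1
slot 7 (ALU): ISSUE — free A0,Mu0,Ld2,B0 rp1 wp0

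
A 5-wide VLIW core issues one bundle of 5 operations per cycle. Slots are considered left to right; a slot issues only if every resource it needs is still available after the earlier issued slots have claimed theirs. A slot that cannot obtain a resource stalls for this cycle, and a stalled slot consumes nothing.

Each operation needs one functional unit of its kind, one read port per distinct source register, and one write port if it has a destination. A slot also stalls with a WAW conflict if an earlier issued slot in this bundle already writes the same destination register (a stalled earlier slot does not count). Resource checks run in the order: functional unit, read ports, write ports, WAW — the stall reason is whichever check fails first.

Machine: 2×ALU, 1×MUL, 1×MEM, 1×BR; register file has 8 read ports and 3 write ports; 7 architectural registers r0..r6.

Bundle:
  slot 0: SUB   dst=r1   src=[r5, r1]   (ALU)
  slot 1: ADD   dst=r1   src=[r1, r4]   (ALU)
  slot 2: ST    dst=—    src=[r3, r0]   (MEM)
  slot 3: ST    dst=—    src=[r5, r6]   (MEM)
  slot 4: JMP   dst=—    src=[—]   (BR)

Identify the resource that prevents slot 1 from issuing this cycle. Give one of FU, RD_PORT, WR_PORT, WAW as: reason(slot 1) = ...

[0] ALU needs rd=2 wr=1: ok; after: ALU=1 MUL=1 MEM=1 BR=1, R=6, W=2
[1] ALU needs rd=2 wr=1: WAW; after: ALU=1 MUL=1 MEM=1 BR=1, R=6, W=2
[2] MEM needs rd=2 wr=0: ok; after: ALU=1 MUL=1 MEM=0 BR=1, R=4, W=2
[3] MEM needs rd=2 wr=0: FU; after: ALU=1 MUL=1 MEM=0 BR=1, R=4, W=2
[4] BR needs rd=0 wr=0: ok; after: ALU=1 MUL=1 MEM=0 BR=0, R=4, W=2

reason(slot 1) = WAW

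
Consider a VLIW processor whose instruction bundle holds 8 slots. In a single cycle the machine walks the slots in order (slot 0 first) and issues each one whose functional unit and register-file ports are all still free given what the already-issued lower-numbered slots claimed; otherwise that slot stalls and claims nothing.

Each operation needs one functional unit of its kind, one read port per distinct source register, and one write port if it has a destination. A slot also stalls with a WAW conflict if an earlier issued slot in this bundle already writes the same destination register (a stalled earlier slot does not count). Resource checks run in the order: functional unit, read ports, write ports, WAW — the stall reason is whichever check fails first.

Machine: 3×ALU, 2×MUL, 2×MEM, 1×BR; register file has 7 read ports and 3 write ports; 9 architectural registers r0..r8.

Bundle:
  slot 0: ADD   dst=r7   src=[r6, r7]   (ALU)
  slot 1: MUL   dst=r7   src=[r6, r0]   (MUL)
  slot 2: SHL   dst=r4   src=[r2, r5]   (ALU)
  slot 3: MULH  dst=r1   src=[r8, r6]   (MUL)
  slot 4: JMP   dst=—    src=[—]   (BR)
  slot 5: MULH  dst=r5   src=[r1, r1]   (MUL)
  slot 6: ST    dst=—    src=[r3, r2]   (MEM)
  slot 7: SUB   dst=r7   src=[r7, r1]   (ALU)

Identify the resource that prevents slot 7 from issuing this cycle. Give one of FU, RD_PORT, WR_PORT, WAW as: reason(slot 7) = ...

reason(slot 7) = RD_PORT

slot 0 (ALU): ISSUE — free A2,Mu2,Ld2,B1 rp5 wp2
slot 1 (MUL): stall WAW — free A2,Mu2,Ld2,B1 rp5 wp2
slot 2 (ALU): ISSUE — free A1,Mu2,Ld2,B1 rp3 wp1
slot 3 (MUL): ISSUE — free A1,Mu1,Ld2,B1 rp1 wp0
slot 4 (BR): ISSUE — free A1,Mu1,Ld2,B0 rp1 wp0
slot 5 (MUL): stall WR_PORT — free A1,Mu1,Ld2,B0 rp1 wp0
slot 6 (MEM): stall RD_PORT — free A1,Mu1,Ld2,B0 rp1 wp0
slot 7 (ALU): stall RD_PORT — free A1,Mu1,Ld2,B0 rp1 wp0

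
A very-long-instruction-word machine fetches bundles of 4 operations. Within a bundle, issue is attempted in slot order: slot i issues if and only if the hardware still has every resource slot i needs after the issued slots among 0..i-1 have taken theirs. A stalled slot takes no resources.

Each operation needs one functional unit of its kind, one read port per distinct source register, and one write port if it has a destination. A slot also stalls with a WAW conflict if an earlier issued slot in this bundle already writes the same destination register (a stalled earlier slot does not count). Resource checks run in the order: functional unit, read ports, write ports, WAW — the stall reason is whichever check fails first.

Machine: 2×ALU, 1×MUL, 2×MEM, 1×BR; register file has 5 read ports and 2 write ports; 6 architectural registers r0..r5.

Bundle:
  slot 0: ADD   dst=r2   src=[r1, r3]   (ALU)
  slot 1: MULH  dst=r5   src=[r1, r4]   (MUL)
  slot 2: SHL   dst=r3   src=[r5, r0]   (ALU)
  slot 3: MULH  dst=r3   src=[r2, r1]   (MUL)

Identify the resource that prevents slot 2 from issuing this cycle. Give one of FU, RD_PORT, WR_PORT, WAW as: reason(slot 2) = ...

(0) want 1×ALU +2rd +1wr — yes → AL1|MU1|ME2|BR1|rd3|wr1
(1) want 1×MUL +2rd +1wr — yes → AL1|MU0|ME2|BR1|rd1|wr0
(2) want 1×ALU +2rd +1wr — RD_PORT → AL1|MU0|ME2|BR1|rd1|wr0
(3) want 1×MUL +2rd +1wr — FU → AL1|MU0|ME2|BR1|rd1|wr0

reason(slot 2) = RD_PORT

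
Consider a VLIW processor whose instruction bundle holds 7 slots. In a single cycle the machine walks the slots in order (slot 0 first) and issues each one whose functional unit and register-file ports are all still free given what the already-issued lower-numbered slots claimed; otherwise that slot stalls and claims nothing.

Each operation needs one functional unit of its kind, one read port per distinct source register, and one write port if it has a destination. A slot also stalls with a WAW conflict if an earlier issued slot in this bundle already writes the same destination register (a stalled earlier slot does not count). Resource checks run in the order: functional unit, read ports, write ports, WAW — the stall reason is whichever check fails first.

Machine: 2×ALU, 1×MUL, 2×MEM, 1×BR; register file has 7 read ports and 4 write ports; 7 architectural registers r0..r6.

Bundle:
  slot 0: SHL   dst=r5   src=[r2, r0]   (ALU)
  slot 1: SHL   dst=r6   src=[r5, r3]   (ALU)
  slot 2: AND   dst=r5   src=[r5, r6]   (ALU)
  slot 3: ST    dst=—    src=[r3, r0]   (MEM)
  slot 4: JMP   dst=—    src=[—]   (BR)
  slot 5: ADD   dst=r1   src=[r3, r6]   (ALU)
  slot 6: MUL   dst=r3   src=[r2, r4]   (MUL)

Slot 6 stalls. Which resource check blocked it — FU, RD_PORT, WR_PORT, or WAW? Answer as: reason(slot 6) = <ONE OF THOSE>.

(0) want 1×ALU +2rd +1wr — yes → AL1|MU1|ME2|BR1|rd5|wr3
(1) want 1×ALU +2rd +1wr — yes → AL0|MU1|ME2|BR1|rd3|wr2
(2) want 1×ALU +2rd +1wr — FU → AL0|MU1|ME2|BR1|rd3|wr2
(3) want 1×MEM +2rd +0wr — yes → AL0|MU1|ME1|BR1|rd1|wr2
(4) want 1×BR +0rd +0wr — yes → AL0|MU1|ME1|BR0|rd1|wr2
(5) want 1×ALU +2rd +1wr — FU → AL0|MU1|ME1|BR0|rd1|wr2
(6) want 1×MUL +2rd +1wr — RD_PORT → AL0|MU1|ME1|BR0|rd1|wr2

reason(slot 6) = RD_PORT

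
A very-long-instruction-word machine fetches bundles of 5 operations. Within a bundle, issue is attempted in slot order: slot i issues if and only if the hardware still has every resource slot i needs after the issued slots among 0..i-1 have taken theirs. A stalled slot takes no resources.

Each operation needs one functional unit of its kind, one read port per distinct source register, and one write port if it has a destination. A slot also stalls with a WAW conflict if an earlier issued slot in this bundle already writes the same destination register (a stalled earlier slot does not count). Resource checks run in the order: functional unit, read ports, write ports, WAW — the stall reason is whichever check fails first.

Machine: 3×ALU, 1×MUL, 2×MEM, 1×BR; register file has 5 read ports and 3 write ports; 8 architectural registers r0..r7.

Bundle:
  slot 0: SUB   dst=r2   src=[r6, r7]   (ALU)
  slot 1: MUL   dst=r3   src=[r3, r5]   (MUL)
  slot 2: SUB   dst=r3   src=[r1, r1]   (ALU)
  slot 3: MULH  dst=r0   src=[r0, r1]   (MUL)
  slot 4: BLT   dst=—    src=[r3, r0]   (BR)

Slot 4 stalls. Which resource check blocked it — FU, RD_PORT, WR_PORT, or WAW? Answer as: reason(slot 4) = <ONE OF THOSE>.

  0. ALU→r2 ⇒ go  {2A/1Mu/2Ld/1B | 3r 2w}
  1. MUL→r3 ⇒ go  {2A/0Mu/2Ld/1B | 1r 1w}
  2. ALU→r3 ⇒ no(WAW)  {2A/0Mu/2Ld/1B | 1r 1w}
  3. MUL→r0 ⇒ no(FU)  {2A/0Mu/2Ld/1B | 1r 1w}
  4. BR ⇒ no(RD_PORT)  {2A/0Mu/2Ld/1B | 1r 1w}

reason(slot 4) = RD_PORT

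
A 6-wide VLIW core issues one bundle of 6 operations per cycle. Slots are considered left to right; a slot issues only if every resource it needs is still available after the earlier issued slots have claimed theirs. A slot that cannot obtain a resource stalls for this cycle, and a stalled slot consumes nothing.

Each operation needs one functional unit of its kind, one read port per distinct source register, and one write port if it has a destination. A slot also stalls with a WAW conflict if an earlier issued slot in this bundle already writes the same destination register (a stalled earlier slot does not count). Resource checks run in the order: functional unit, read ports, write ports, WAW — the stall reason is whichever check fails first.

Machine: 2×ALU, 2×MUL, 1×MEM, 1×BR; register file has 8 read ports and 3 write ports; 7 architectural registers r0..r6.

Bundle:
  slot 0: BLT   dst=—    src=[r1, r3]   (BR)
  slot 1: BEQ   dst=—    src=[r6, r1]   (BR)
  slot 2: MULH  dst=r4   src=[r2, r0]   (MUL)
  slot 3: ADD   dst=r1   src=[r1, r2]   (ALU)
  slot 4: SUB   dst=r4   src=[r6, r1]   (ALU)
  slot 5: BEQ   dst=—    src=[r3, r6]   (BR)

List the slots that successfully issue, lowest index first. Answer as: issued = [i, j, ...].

  0. BR ⇒ go  {2A/2Mu/1Ld/0B | 6r 3w}
  1. BR ⇒ no(FU)  {2A/2Mu/1Ld/0B | 6r 3w}
  2. MUL→r4 ⇒ go  {2A/1Mu/1Ld/0B | 4r 2w}
  3. ALU→r1 ⇒ go  {1A/1Mu/1Ld/0B | 2r 1w}
  4. ALU→r4 ⇒ no(WAW)  {1A/1Mu/1Ld/0B | 2r 1w}
  5. BR ⇒ no(FU)  {1A/1Mu/1Ld/0B | 2r 1w}

issued = [0, 2, 3]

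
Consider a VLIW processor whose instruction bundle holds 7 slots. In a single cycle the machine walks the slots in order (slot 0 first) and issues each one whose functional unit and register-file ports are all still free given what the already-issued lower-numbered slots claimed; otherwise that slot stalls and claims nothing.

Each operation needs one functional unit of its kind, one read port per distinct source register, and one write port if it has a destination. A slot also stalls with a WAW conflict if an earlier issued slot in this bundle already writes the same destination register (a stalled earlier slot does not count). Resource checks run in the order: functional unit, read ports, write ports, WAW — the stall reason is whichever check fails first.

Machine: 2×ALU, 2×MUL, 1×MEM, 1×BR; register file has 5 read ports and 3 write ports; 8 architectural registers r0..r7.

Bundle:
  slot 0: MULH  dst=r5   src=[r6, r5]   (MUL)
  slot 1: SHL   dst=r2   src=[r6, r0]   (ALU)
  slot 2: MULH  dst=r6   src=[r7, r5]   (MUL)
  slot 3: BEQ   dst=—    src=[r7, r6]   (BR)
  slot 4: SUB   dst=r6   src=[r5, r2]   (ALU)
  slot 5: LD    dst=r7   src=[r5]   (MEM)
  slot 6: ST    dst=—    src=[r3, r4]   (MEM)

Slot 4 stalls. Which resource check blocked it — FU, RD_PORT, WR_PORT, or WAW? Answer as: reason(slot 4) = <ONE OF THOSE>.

[0] MUL needs rd=2 wr=1: ok; after: ALU=2 MUL=1 MEM=1 BR=1, R=3, W=2
[1] ALU needs rd=2 wr=1: ok; after: ALU=1 MUL=1 MEM=1 BR=1, R=1, W=1
[2] MUL needs rd=2 wr=1: RD_PORT; after: ALU=1 MUL=1 MEM=1 BR=1, R=1, W=1
[3] BR needs rd=2 wr=0: RD_PORT; after: ALU=1 MUL=1 MEM=1 BR=1, R=1, W=1
[4] ALU needs rd=2 wr=1: RD_PORT; after: ALU=1 MUL=1 MEM=1 BR=1, R=1, W=1
[5] MEM needs rd=1 wr=1: ok; after: ALU=1 MUL=1 MEM=0 BR=1, R=0, W=0
[6] MEM needs rd=2 wr=0: FU; after: ALU=1 MUL=1 MEM=0 BR=1, R=0, W=0

reason(slot 4) = RD_PORT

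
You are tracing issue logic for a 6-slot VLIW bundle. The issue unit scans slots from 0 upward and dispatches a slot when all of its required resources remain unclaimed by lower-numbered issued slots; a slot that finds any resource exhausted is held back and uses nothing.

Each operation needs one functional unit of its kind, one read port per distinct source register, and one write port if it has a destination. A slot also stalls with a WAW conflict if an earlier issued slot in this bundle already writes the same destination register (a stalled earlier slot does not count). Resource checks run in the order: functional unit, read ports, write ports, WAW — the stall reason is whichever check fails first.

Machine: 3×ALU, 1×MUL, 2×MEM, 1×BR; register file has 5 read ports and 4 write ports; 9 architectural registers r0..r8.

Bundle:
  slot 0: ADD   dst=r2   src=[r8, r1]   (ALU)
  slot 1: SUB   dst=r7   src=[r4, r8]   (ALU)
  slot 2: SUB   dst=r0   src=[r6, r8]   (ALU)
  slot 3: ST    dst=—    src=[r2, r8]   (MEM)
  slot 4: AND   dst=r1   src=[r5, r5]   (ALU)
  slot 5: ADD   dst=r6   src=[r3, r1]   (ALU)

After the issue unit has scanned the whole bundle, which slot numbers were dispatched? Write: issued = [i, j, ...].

#0 ALU src=r8,r1 dispatched  <A:2 Mu:1 Ld:2 B:1 rd:3 wr:3>
#1 ALU src=r4,r8 dispatched  <A:1 Mu:1 Ld:2 B:1 rd:1 wr:2>
#2 ALU src=r6,r8 held:RD_PORT  <A:1 Mu:1 Ld:2 B:1 rd:1 wr:2>
#3 MEM src=r2,r8 held:RD_PORT  <A:1 Mu:1 Ld:2 B:1 rd:1 wr:2>
#4 ALU src=r5,r5 dispatched  <A:0 Mu:1 Ld:2 B:1 rd:0 wr:1>
#5 ALU src=r3,r1 held:FU  <A:0 Mu:1 Ld:2 B:1 rd:0 wr:1>

issued = [0, 1, 4]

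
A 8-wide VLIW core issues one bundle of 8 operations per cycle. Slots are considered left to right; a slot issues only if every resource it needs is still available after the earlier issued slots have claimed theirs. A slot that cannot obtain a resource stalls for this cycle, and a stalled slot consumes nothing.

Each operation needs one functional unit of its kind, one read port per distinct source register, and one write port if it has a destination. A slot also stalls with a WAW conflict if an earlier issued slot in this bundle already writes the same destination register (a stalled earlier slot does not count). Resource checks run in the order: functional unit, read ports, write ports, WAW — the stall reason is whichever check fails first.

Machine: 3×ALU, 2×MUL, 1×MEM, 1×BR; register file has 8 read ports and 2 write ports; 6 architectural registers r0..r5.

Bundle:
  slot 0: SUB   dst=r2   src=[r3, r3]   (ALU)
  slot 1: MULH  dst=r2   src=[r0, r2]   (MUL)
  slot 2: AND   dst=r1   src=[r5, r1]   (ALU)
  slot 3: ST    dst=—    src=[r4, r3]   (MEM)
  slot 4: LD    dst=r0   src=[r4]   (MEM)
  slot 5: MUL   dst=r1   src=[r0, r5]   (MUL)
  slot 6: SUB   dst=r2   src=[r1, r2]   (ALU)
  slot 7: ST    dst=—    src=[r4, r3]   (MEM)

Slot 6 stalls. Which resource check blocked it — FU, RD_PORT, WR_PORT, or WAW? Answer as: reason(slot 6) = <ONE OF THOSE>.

slot 0 (ALU): ISSUE — free A2,Mu2,Ld1,B1 rp7 wp1
slot 1 (MUL): stall WAW — free A2,Mu2,Ld1,B1 rp7 wp1
slot 2 (ALU): ISSUE — free A1,Mu2,Ld1,B1 rp5 wp0
slot 3 (MEM): ISSUE — free A1,Mu2,Ld0,B1 rp3 wp0
slot 4 (MEM): stall FU — free A1,Mu2,Ld0,B1 rp3 wp0
slot 5 (MUL): stall WR_PORT — free A1,Mu2,Ld0,B1 rp3 wp0
slot 6 (ALU): stall WR_PORT — free A1,Mu2,Ld0,B1 rp3 wp0
slot 7 (MEM): stall FU — free A1,Mu2,Ld0,B1 rp3 wp0

reason(slot 6) = WR_PORT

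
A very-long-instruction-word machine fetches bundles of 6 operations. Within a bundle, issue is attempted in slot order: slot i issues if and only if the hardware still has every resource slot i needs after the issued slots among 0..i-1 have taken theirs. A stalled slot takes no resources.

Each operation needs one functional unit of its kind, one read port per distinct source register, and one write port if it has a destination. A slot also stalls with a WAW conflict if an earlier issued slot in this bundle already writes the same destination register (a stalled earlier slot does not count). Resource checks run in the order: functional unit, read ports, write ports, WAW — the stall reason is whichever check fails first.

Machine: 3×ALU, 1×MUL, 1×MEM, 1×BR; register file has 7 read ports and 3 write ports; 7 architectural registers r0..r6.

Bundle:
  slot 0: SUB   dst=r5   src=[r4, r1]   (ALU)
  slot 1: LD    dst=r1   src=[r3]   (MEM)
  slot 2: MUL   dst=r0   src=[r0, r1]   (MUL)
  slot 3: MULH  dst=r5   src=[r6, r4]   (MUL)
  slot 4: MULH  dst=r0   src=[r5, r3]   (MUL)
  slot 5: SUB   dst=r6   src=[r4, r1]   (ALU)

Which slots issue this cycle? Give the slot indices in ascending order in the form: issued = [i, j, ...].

issued = [0, 1, 2]

(0) want 1×ALU +2rd +1wr — yes → AL2|MU1|ME1|BR1|rd5|wr2
(1) want 1×MEM +1rd +1wr — yes → AL2|MU1|ME0|BR1|rd4|wr1
(2) want 1×MUL +2rd +1wr — yes → AL2|MU0|ME0|BR1|rd2|wr0
(3) want 1×MUL +2rd +1wr — FU → AL2|MU0|ME0|BR1|rd2|wr0
(4) want 1×MUL +2rd +1wr — FU → AL2|MU0|ME0|BR1|rd2|wr0
(5) want 1×ALU +2rd +1wr — WR_PORT → AL2|MU0|ME0|BR1|rd2|wr0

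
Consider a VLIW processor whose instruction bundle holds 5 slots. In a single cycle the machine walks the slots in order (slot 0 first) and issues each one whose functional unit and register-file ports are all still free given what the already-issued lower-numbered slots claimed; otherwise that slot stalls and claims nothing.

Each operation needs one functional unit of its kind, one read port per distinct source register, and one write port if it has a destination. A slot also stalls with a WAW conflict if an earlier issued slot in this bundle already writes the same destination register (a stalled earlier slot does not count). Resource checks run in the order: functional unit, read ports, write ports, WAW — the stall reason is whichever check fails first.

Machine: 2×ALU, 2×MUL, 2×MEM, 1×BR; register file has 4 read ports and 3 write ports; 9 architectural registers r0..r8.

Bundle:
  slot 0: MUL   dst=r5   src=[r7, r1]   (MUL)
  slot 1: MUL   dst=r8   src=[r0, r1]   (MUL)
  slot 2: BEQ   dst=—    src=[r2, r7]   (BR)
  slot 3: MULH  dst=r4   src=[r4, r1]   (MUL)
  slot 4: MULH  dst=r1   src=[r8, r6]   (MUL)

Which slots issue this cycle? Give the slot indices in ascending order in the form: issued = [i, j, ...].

issued = [0, 1]

[0] MUL needs rd=2 wr=1: ok; after: ALU=2 MUL=1 MEM=2 BR=1, R=2, W=2
[1] MUL needs rd=2 wr=1: ok; after: ALU=2 MUL=0 MEM=2 BR=1, R=0, W=1
[2] BR needs rd=2 wr=0: RD_PORT; after: ALU=2 MUL=0 MEM=2 BR=1, R=0, W=1
[3] MUL needs rd=2 wr=1: FU; after: ALU=2 MUL=0 MEM=2 BR=1, R=0, W=1
[4] MUL needs rd=2 wr=1: FU; after: ALU=2 MUL=0 MEM=2 BR=1, R=0, W=1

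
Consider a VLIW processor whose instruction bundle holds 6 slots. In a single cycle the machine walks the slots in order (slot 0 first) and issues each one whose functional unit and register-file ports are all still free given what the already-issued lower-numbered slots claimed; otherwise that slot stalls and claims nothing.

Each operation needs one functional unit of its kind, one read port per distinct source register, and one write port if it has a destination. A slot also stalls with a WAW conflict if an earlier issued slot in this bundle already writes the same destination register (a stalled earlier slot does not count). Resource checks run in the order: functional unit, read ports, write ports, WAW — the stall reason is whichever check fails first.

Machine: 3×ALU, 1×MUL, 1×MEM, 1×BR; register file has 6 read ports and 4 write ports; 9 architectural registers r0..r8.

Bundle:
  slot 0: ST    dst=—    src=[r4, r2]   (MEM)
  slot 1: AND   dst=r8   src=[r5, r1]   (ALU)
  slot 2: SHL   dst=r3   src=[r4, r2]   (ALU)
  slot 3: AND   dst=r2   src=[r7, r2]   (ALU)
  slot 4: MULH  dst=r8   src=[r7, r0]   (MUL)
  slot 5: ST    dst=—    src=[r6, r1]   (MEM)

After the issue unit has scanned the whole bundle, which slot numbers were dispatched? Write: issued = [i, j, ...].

issued = [0, 1, 2]

[0] MEM needs rd=2 wr=0: ok; after: ALU=3 MUL=1 MEM=0 BR=1, R=4, W=4
[1] ALU needs rd=2 wr=1: ok; after: ALU=2 MUL=1 MEM=0 BR=1, R=2, W=3
[2] ALU needs rd=2 wr=1: ok; after: ALU=1 MUL=1 MEM=0 BR=1, R=0, W=2
[3] ALU needs rd=2 wr=1: RD_PORT; after: ALU=1 MUL=1 MEM=0 BR=1, R=0, W=2
[4] MUL needs rd=2 wr=1: RD_PORT; after: ALU=1 MUL=1 MEM=0 BR=1, R=0, W=2
[5] MEM needs rd=2 wr=0: FU; after: ALU=1 MUL=1 MEM=0 BR=1, R=0, W=2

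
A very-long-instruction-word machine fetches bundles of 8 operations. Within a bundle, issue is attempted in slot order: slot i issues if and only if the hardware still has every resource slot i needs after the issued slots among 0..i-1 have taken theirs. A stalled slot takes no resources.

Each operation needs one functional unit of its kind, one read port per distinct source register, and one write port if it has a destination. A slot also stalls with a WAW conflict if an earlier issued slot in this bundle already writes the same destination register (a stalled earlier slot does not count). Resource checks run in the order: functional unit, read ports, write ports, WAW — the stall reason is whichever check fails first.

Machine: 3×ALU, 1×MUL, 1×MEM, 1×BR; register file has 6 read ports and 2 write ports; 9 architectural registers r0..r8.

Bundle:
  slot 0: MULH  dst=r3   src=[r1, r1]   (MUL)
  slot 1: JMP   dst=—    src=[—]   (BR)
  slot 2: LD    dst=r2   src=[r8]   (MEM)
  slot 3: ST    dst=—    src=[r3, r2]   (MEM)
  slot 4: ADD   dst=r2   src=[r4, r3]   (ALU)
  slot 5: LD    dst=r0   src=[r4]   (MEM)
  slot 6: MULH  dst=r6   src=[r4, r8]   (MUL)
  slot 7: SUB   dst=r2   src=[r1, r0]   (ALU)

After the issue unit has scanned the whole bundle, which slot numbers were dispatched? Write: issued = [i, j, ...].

[0] MUL needs rd=1 wr=1: ok; after: ALU=3 MUL=0 MEM=1 BR=1, R=5, W=1
[1] BR needs rd=0 wr=0: ok; after: ALU=3 MUL=0 MEM=1 BR=0, R=5, W=1
[2] MEM needs rd=1 wr=1: ok; after: ALU=3 MUL=0 MEM=0 BR=0, R=4, W=0
[3] MEM needs rd=2 wr=0: FU; after: ALU=3 MUL=0 MEM=0 BR=0, R=4, W=0
[4] ALU needs rd=2 wr=1: WR_PORT; after: ALU=3 MUL=0 MEM=0 BR=0, R=4, W=0
[5] MEM needs rd=1 wr=1: FU; after: ALU=3 MUL=0 MEM=0 BR=0, R=4, W=0
[6] MUL needs rd=2 wr=1: FU; after: ALU=3 MUL=0 MEM=0 BR=0, R=4, W=0
[7] ALU needs rd=2 wr=1: WR_PORT; after: ALU=3 MUL=0 MEM=0 BR=0, R=4, W=0

issued = [0, 1, 2]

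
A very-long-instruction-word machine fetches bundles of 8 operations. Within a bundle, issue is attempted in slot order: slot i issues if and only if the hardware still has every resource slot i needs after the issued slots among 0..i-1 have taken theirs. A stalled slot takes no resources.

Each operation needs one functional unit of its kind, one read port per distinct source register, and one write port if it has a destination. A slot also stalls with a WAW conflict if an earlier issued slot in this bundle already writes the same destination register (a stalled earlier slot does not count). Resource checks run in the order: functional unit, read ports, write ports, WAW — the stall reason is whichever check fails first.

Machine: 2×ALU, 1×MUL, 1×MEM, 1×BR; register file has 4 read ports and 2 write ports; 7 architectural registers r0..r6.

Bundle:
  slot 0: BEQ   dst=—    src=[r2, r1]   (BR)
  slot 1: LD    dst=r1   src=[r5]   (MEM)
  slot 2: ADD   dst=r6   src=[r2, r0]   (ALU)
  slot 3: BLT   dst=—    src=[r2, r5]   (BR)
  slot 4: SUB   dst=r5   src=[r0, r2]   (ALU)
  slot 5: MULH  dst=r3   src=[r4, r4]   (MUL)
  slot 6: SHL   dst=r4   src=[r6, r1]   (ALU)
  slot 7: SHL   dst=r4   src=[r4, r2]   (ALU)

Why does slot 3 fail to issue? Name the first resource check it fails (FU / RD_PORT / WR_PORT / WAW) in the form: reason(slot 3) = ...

reason(slot 3) = FU

[0] BR needs rd=2 wr=0: ok; after: ALU=2 MUL=1 MEM=1 BR=0, R=2, W=2
[1] MEM needs rd=1 wr=1: ok; after: ALU=2 MUL=1 MEM=0 BR=0, R=1, W=1
[2] ALU needs rd=2 wr=1: RD_PORT; after: ALU=2 MUL=1 MEM=0 BR=0, R=1, W=1
[3] BR needs rd=2 wr=0: FU; after: ALU=2 MUL=1 MEM=0 BR=0, R=1, W=1
[4] ALU needs rd=2 wr=1: RD_PORT; after: ALU=2 MUL=1 MEM=0 BR=0, R=1, W=1
[5] MUL needs rd=1 wr=1: ok; after: ALU=2 MUL=0 MEM=0 BR=0, R=0, W=0
[6] ALU needs rd=2 wr=1: RD_PORT; after: ALU=2 MUL=0 MEM=0 BR=0, R=0, W=0
[7] ALU needs rd=2 wr=1: RD_PORT; after: ALU=2 MUL=0 MEM=0 BR=0, R=0, W=0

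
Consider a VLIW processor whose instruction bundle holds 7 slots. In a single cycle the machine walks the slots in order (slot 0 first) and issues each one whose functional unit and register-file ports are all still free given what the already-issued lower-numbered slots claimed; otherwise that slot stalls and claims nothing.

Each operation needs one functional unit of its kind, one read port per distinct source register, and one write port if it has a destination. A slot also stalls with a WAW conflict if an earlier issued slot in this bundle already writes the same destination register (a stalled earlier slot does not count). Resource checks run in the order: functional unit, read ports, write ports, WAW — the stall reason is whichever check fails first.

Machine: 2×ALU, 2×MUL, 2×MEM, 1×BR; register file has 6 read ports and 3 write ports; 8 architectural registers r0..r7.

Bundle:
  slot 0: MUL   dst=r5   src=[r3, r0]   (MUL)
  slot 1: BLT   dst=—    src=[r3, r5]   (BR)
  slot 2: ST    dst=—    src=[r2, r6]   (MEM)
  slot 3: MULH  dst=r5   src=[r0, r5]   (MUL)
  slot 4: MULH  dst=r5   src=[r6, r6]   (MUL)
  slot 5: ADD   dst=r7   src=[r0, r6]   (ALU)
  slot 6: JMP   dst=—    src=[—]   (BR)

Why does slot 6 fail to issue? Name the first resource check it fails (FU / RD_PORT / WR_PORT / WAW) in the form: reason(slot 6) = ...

#0 MUL src=r3,r0 dispatched  <A:2 Mu:1 Ld:2 B:1 rd:4 wr:2>
#1 BR src=r3,r5 dispatched  <A:2 Mu:1 Ld:2 B:0 rd:2 wr:2>
#2 MEM src=r2,r6 dispatched  <A:2 Mu:1 Ld:1 B:0 rd:0 wr:2>
#3 MUL src=r0,r5 held:RD_PORT  <A:2 Mu:1 Ld:1 B:0 rd:0 wr:2>
#4 MUL src=r6,r6 held:RD_PORT  <A:2 Mu:1 Ld:1 B:0 rd:0 wr:2>
#5 ALU src=r0,r6 held:RD_PORT  <A:2 Mu:1 Ld:1 B:0 rd:0 wr:2>
#6 BR src=- held:FU  <A:2 Mu:1 Ld:1 B:0 rd:0 wr:2>

reason(slot 6) = FU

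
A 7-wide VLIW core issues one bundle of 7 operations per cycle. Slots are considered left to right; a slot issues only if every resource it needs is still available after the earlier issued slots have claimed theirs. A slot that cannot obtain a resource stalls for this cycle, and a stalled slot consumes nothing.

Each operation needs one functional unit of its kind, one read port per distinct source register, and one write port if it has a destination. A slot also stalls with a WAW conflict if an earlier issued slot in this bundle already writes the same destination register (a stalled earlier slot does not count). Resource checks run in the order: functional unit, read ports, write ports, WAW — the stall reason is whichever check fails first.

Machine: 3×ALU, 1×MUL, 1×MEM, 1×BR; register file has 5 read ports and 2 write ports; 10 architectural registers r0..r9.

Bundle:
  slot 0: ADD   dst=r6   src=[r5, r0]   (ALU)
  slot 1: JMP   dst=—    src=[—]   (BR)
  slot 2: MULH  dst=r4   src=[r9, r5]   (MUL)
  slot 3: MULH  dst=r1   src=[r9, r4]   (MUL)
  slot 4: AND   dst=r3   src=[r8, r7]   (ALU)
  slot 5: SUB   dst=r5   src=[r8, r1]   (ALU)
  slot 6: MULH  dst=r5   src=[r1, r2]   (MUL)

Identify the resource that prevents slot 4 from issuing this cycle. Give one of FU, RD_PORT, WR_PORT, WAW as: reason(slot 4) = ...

slot 0 (ALU): ISSUE — free A2,Mu1,Ld1,B1 rp3 wp1
slot 1 (BR): ISSUE — free A2,Mu1,Ld1,B0 rp3 wp1
slot 2 (MUL): ISSUE — free A2,Mu0,Ld1,B0 rp1 wp0
slot 3 (MUL): stall FU — free A2,Mu0,Ld1,B0 rp1 wp0
slot 4 (ALU): stall RD_PORT — free A2,Mu0,Ld1,B0 rp1 wp0
slot 5 (ALU): stall RD_PORT — free A2,Mu0,Ld1,B0 rp1 wp0
slot 6 (MUL): stall FU — free A2,Mu0,Ld1,B0 rp1 wp0

reason(slot 4) = RD_PORT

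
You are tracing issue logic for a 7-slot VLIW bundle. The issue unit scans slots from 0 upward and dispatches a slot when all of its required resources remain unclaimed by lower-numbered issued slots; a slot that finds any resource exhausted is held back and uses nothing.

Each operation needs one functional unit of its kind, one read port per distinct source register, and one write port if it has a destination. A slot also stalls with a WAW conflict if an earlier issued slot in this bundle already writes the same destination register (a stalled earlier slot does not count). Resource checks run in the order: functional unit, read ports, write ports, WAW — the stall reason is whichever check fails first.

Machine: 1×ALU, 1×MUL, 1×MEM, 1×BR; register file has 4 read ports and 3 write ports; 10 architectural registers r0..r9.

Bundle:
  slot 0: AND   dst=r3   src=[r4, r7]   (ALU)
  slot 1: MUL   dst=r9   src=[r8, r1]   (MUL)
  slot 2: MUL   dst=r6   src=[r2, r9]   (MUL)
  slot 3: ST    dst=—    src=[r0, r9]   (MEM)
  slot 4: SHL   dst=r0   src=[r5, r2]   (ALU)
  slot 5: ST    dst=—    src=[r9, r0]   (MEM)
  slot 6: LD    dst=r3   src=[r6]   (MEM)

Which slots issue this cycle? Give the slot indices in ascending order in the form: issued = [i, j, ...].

issued = [0, 1]

[0] ALU needs rd=2 wr=1: ok; after: ALU=0 MUL=1 MEM=1 BR=1, R=2, W=2
[1] MUL needs rd=2 wr=1: ok; after: ALU=0 MUL=0 MEM=1 BR=1, R=0, W=1
[2] MUL needs rd=2 wr=1: FU; after: ALU=0 MUL=0 MEM=1 BR=1, R=0, W=1
[3] MEM needs rd=2 wr=0: RD_PORT; after: ALU=0 MUL=0 MEM=1 BR=1, R=0, W=1
[4] ALU needs rd=2 wr=1: FU; after: ALU=0 MUL=0 MEM=1 BR=1, R=0, W=1
[5] MEM needs rd=2 wr=0: RD_PORT; after: ALU=0 MUL=0 MEM=1 BR=1, R=0, W=1
[6] MEM needs rd=1 wr=1: RD_PORT; after: ALU=0 MUL=0 MEM=1 BR=1, R=0, W=1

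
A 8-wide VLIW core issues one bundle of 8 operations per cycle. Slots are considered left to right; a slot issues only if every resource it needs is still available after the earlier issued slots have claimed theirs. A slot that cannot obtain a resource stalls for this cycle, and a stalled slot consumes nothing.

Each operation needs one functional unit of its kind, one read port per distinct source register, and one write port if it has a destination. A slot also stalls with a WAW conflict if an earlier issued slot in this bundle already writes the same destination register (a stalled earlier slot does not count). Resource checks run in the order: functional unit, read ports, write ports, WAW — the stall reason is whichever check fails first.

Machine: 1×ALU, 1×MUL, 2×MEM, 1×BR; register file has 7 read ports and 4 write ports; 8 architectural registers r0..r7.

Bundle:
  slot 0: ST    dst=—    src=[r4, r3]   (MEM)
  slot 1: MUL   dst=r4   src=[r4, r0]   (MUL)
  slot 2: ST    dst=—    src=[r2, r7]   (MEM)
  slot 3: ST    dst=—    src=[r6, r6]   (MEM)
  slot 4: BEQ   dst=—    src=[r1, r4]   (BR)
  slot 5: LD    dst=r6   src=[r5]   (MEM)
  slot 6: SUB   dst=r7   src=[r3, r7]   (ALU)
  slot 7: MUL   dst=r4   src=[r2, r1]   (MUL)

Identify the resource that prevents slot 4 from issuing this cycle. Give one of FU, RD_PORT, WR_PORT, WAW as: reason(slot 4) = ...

reason(slot 4) = RD_PORT

  0. MEM ⇒ go  {1A/1Mu/1Ld/1B | 5r 4w}
  1. MUL→r4 ⇒ go  {1A/0Mu/1Ld/1B | 3r 3w}
  2. MEM ⇒ go  {1A/0Mu/0Ld/1B | 1r 3w}
  3. MEM ⇒ no(FU)  {1A/0Mu/0Ld/1B | 1r 3w}
  4. BR ⇒ no(RD_PORT)  {1A/0Mu/0Ld/1B | 1r 3w}
  5. MEM→r6 ⇒ no(FU)  {1A/0Mu/0Ld/1B | 1r 3w}
  6. ALU→r7 ⇒ no(RD_PORT)  {1A/0Mu/0Ld/1B | 1r 3w}
  7. MUL→r4 ⇒ no(FU)  {1A/0Mu/0Ld/1B | 1r 3w}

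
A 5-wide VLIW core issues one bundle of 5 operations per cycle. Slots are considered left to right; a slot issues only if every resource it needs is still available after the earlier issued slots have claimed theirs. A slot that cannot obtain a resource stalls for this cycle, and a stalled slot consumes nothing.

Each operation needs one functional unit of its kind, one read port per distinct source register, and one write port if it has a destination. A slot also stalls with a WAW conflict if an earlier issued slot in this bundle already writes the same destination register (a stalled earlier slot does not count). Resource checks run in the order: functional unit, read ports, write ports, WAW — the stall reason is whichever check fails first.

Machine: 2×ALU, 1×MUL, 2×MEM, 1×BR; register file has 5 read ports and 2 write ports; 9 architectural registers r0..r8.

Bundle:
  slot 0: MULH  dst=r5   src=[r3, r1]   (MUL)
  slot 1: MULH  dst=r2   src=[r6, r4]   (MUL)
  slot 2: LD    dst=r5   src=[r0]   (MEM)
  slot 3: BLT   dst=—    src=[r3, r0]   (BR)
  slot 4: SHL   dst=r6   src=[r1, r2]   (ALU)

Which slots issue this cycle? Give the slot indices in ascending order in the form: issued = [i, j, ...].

issued = [0, 3]

slot 0 (MUL): ISSUE — free A2,Mu0,Ld2,B1 rp3 wp1
slot 1 (MUL): stall FU — free A2,Mu0,Ld2,B1 rp3 wp1
slot 2 (MEM): stall WAW — free A2,Mu0,Ld2,B1 rp3 wp1
slot 3 (BR): ISSUE — free A2,Mu0,Ld2,B0 rp1 wp1
slot 4 (ALU): stall RD_PORT — free A2,Mu0,Ld2,B0 rp1 wp1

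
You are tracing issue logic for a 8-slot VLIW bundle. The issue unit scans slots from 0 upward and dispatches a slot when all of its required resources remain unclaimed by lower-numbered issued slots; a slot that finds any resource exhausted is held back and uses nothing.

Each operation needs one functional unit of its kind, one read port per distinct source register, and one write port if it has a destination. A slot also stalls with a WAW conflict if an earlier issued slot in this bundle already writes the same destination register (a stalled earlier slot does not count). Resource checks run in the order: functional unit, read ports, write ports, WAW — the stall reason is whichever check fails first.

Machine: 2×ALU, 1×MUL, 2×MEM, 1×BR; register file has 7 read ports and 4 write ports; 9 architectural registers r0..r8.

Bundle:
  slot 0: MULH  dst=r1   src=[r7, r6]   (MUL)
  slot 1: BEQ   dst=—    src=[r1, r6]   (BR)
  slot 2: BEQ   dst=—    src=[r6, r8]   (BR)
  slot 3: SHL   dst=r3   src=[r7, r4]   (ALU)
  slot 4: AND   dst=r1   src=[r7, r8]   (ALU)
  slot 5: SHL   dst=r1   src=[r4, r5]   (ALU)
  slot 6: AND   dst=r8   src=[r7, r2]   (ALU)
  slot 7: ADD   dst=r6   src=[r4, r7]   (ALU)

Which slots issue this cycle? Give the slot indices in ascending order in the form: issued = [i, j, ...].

[0] MUL needs rd=2 wr=1: ok; after: ALU=2 MUL=0 MEM=2 BR=1, R=5, W=3
[1] BR needs rd=2 wr=0: ok; after: ALU=2 MUL=0 MEM=2 BR=0, R=3, W=3
[2] BR needs rd=2 wr=0: FU; after: ALU=2 MUL=0 MEM=2 BR=0, R=3, W=3
[3] ALU needs rd=2 wr=1: ok; after: ALU=1 MUL=0 MEM=2 BR=0, R=1, W=2
[4] ALU needs rd=2 wr=1: RD_PORT; after: ALU=1 MUL=0 MEM=2 BR=0, R=1, W=2
[5] ALU needs rd=2 wr=1: RD_PORT; after: ALU=1 MUL=0 MEM=2 BR=0, R=1, W=2
[6] ALU needs rd=2 wr=1: RD_PORT; after: ALU=1 MUL=0 MEM=2 BR=0, R=1, W=2
[7] ALU needs rd=2 wr=1: RD_PORT; after: ALU=1 MUL=0 MEM=2 BR=0, R=1, W=2

issued = [0, 1, 3]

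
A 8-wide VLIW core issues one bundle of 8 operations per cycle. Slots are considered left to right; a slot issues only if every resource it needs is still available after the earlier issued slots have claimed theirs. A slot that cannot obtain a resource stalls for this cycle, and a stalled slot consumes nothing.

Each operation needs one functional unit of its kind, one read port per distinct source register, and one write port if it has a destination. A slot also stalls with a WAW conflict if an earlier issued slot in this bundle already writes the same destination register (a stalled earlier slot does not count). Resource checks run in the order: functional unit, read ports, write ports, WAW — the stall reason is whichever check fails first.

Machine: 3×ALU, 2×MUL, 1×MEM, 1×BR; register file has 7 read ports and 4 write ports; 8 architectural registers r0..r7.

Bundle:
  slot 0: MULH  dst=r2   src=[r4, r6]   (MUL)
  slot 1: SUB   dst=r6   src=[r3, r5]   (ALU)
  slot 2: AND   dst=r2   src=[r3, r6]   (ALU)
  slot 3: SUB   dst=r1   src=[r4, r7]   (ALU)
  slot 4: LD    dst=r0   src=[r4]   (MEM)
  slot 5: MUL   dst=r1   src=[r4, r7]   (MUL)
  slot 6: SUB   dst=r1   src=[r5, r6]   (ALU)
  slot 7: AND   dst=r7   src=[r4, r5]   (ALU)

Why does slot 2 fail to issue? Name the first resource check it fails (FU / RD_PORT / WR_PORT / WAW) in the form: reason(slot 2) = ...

reason(slot 2) = WAW

(0) want 1×MUL +2rd +1wr — yes → AL3|MU1|ME1|BR1|rd5|wr3
(1) want 1×ALU +2rd +1wr — yes → AL2|MU1|ME1|BR1|rd3|wr2
(2) want 1×ALU +2rd +1wr — WAW → AL2|MU1|ME1|BR1|rd3|wr2
(3) want 1×ALU +2rd +1wr — yes → AL1|MU1|ME1|BR1|rd1|wr1
(4) want 1×MEM +1rd +1wr — yes → AL1|MU1|ME0|BR1|rd0|wr0
(5) want 1×MUL +2rd +1wr — RD_PORT → AL1|MU1|ME0|BR1|rd0|wr0
(6) want 1×ALU +2rd +1wr — RD_PORT → AL1|MU1|ME0|BR1|rd0|wr0
(7) want 1×ALU +2rd +1wr — RD_PORT → AL1|MU1|ME0|BR1|rd0|wr0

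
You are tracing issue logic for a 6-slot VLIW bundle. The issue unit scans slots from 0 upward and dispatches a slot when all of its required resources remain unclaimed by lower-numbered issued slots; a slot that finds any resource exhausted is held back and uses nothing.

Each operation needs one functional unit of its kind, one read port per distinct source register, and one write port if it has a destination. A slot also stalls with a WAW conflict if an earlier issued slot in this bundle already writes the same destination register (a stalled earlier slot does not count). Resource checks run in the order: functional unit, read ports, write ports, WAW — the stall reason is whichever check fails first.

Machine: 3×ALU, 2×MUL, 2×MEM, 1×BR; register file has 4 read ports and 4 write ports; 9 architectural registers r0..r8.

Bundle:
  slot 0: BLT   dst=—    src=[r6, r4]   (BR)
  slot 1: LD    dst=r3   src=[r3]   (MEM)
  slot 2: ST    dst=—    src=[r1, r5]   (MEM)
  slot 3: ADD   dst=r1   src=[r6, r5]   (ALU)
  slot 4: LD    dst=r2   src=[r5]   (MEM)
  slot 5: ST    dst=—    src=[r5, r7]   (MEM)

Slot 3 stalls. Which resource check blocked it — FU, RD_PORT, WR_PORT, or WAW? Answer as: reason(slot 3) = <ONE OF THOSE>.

reason(slot 3) = RD_PORT

(0) want 1×BR +2rd +0wr — yes → AL3|MU2|ME2|BR0|rd2|wr4
(1) want 1×MEM +1rd +1wr — yes → AL3|MU2|ME1|BR0|rd1|wr3
(2) want 1×MEM +2rd +0wr — RD_PORT → AL3|MU2|ME1|BR0|rd1|wr3
(3) want 1×ALU +2rd +1wr — RD_PORT → AL3|MU2|ME1|BR0|rd1|wr3
(4) want 1×MEM +1rd +1wr — yes → AL3|MU2|ME0|BR0|rd0|wr2
(5) want 1×MEM +2rd +0wr — FU → AL3|MU2|ME0|BR0|rd0|wr2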